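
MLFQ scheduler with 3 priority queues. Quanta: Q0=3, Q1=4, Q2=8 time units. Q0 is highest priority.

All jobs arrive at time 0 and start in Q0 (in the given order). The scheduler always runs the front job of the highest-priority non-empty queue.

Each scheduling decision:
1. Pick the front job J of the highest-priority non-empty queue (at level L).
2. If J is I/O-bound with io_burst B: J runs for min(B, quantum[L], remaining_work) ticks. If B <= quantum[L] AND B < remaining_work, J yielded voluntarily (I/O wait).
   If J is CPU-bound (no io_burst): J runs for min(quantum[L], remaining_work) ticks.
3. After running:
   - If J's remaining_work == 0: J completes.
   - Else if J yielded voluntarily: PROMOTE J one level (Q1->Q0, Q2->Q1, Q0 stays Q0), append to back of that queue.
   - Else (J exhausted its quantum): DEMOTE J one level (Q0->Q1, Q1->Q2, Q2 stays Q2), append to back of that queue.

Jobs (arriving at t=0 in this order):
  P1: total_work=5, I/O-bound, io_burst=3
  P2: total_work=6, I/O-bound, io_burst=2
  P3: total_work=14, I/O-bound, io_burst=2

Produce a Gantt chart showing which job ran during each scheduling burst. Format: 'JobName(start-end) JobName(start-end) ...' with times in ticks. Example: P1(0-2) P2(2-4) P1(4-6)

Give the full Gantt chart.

t=0-3: P1@Q0 runs 3, rem=2, I/O yield, promote→Q0. Q0=[P2,P3,P1] Q1=[] Q2=[]
t=3-5: P2@Q0 runs 2, rem=4, I/O yield, promote→Q0. Q0=[P3,P1,P2] Q1=[] Q2=[]
t=5-7: P3@Q0 runs 2, rem=12, I/O yield, promote→Q0. Q0=[P1,P2,P3] Q1=[] Q2=[]
t=7-9: P1@Q0 runs 2, rem=0, completes. Q0=[P2,P3] Q1=[] Q2=[]
t=9-11: P2@Q0 runs 2, rem=2, I/O yield, promote→Q0. Q0=[P3,P2] Q1=[] Q2=[]
t=11-13: P3@Q0 runs 2, rem=10, I/O yield, promote→Q0. Q0=[P2,P3] Q1=[] Q2=[]
t=13-15: P2@Q0 runs 2, rem=0, completes. Q0=[P3] Q1=[] Q2=[]
t=15-17: P3@Q0 runs 2, rem=8, I/O yield, promote→Q0. Q0=[P3] Q1=[] Q2=[]
t=17-19: P3@Q0 runs 2, rem=6, I/O yield, promote→Q0. Q0=[P3] Q1=[] Q2=[]
t=19-21: P3@Q0 runs 2, rem=4, I/O yield, promote→Q0. Q0=[P3] Q1=[] Q2=[]
t=21-23: P3@Q0 runs 2, rem=2, I/O yield, promote→Q0. Q0=[P3] Q1=[] Q2=[]
t=23-25: P3@Q0 runs 2, rem=0, completes. Q0=[] Q1=[] Q2=[]

Answer: P1(0-3) P2(3-5) P3(5-7) P1(7-9) P2(9-11) P3(11-13) P2(13-15) P3(15-17) P3(17-19) P3(19-21) P3(21-23) P3(23-25)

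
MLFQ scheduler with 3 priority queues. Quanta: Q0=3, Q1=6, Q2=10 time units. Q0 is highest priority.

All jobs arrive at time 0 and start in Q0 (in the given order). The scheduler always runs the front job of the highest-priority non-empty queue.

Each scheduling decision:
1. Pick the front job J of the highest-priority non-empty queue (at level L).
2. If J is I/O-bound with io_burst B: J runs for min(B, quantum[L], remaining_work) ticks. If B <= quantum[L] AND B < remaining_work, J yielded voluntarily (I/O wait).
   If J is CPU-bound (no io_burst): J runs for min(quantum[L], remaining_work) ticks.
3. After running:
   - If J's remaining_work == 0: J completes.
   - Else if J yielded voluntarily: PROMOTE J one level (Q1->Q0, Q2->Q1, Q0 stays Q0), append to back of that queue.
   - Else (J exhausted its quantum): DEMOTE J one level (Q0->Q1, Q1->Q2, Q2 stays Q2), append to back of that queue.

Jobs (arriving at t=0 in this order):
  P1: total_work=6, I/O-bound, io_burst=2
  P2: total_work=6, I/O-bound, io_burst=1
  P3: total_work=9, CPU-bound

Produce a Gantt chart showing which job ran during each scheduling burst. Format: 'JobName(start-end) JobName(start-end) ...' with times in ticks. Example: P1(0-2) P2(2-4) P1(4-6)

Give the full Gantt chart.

t=0-2: P1@Q0 runs 2, rem=4, I/O yield, promote→Q0. Q0=[P2,P3,P1] Q1=[] Q2=[]
t=2-3: P2@Q0 runs 1, rem=5, I/O yield, promote→Q0. Q0=[P3,P1,P2] Q1=[] Q2=[]
t=3-6: P3@Q0 runs 3, rem=6, quantum used, demote→Q1. Q0=[P1,P2] Q1=[P3] Q2=[]
t=6-8: P1@Q0 runs 2, rem=2, I/O yield, promote→Q0. Q0=[P2,P1] Q1=[P3] Q2=[]
t=8-9: P2@Q0 runs 1, rem=4, I/O yield, promote→Q0. Q0=[P1,P2] Q1=[P3] Q2=[]
t=9-11: P1@Q0 runs 2, rem=0, completes. Q0=[P2] Q1=[P3] Q2=[]
t=11-12: P2@Q0 runs 1, rem=3, I/O yield, promote→Q0. Q0=[P2] Q1=[P3] Q2=[]
t=12-13: P2@Q0 runs 1, rem=2, I/O yield, promote→Q0. Q0=[P2] Q1=[P3] Q2=[]
t=13-14: P2@Q0 runs 1, rem=1, I/O yield, promote→Q0. Q0=[P2] Q1=[P3] Q2=[]
t=14-15: P2@Q0 runs 1, rem=0, completes. Q0=[] Q1=[P3] Q2=[]
t=15-21: P3@Q1 runs 6, rem=0, completes. Q0=[] Q1=[] Q2=[]

Answer: P1(0-2) P2(2-3) P3(3-6) P1(6-8) P2(8-9) P1(9-11) P2(11-12) P2(12-13) P2(13-14) P2(14-15) P3(15-21)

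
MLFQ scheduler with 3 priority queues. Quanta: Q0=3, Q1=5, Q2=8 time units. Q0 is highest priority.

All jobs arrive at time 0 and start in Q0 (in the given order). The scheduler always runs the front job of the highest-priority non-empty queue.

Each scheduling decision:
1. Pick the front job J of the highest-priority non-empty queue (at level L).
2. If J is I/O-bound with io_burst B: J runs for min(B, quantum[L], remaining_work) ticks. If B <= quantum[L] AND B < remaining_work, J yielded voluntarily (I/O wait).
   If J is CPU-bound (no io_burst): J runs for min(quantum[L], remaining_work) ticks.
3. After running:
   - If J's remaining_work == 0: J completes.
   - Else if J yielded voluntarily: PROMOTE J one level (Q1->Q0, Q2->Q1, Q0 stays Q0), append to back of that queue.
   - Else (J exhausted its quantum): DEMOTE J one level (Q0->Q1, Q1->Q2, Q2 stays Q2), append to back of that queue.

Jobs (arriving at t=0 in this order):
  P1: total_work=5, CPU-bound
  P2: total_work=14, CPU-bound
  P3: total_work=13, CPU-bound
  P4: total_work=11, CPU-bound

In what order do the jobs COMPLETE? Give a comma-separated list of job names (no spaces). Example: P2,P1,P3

t=0-3: P1@Q0 runs 3, rem=2, quantum used, demote→Q1. Q0=[P2,P3,P4] Q1=[P1] Q2=[]
t=3-6: P2@Q0 runs 3, rem=11, quantum used, demote→Q1. Q0=[P3,P4] Q1=[P1,P2] Q2=[]
t=6-9: P3@Q0 runs 3, rem=10, quantum used, demote→Q1. Q0=[P4] Q1=[P1,P2,P3] Q2=[]
t=9-12: P4@Q0 runs 3, rem=8, quantum used, demote→Q1. Q0=[] Q1=[P1,P2,P3,P4] Q2=[]
t=12-14: P1@Q1 runs 2, rem=0, completes. Q0=[] Q1=[P2,P3,P4] Q2=[]
t=14-19: P2@Q1 runs 5, rem=6, quantum used, demote→Q2. Q0=[] Q1=[P3,P4] Q2=[P2]
t=19-24: P3@Q1 runs 5, rem=5, quantum used, demote→Q2. Q0=[] Q1=[P4] Q2=[P2,P3]
t=24-29: P4@Q1 runs 5, rem=3, quantum used, demote→Q2. Q0=[] Q1=[] Q2=[P2,P3,P4]
t=29-35: P2@Q2 runs 6, rem=0, completes. Q0=[] Q1=[] Q2=[P3,P4]
t=35-40: P3@Q2 runs 5, rem=0, completes. Q0=[] Q1=[] Q2=[P4]
t=40-43: P4@Q2 runs 3, rem=0, completes. Q0=[] Q1=[] Q2=[]

Answer: P1,P2,P3,P4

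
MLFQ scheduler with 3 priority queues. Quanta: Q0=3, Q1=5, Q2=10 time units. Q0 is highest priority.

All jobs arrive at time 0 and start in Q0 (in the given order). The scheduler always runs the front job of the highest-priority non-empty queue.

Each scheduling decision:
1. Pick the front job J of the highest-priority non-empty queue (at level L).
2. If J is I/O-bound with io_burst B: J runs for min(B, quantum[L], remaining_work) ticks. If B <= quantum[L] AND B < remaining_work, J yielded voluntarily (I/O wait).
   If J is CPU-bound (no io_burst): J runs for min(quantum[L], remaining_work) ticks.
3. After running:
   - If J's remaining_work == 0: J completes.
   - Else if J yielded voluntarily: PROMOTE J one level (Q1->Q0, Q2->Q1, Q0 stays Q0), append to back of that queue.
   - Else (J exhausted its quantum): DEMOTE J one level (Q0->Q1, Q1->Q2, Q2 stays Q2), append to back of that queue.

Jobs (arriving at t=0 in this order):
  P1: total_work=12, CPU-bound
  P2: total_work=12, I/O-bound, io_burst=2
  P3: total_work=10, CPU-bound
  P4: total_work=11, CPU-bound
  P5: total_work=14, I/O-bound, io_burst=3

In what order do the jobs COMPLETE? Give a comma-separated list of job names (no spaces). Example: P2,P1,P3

t=0-3: P1@Q0 runs 3, rem=9, quantum used, demote→Q1. Q0=[P2,P3,P4,P5] Q1=[P1] Q2=[]
t=3-5: P2@Q0 runs 2, rem=10, I/O yield, promote→Q0. Q0=[P3,P4,P5,P2] Q1=[P1] Q2=[]
t=5-8: P3@Q0 runs 3, rem=7, quantum used, demote→Q1. Q0=[P4,P5,P2] Q1=[P1,P3] Q2=[]
t=8-11: P4@Q0 runs 3, rem=8, quantum used, demote→Q1. Q0=[P5,P2] Q1=[P1,P3,P4] Q2=[]
t=11-14: P5@Q0 runs 3, rem=11, I/O yield, promote→Q0. Q0=[P2,P5] Q1=[P1,P3,P4] Q2=[]
t=14-16: P2@Q0 runs 2, rem=8, I/O yield, promote→Q0. Q0=[P5,P2] Q1=[P1,P3,P4] Q2=[]
t=16-19: P5@Q0 runs 3, rem=8, I/O yield, promote→Q0. Q0=[P2,P5] Q1=[P1,P3,P4] Q2=[]
t=19-21: P2@Q0 runs 2, rem=6, I/O yield, promote→Q0. Q0=[P5,P2] Q1=[P1,P3,P4] Q2=[]
t=21-24: P5@Q0 runs 3, rem=5, I/O yield, promote→Q0. Q0=[P2,P5] Q1=[P1,P3,P4] Q2=[]
t=24-26: P2@Q0 runs 2, rem=4, I/O yield, promote→Q0. Q0=[P5,P2] Q1=[P1,P3,P4] Q2=[]
t=26-29: P5@Q0 runs 3, rem=2, I/O yield, promote→Q0. Q0=[P2,P5] Q1=[P1,P3,P4] Q2=[]
t=29-31: P2@Q0 runs 2, rem=2, I/O yield, promote→Q0. Q0=[P5,P2] Q1=[P1,P3,P4] Q2=[]
t=31-33: P5@Q0 runs 2, rem=0, completes. Q0=[P2] Q1=[P1,P3,P4] Q2=[]
t=33-35: P2@Q0 runs 2, rem=0, completes. Q0=[] Q1=[P1,P3,P4] Q2=[]
t=35-40: P1@Q1 runs 5, rem=4, quantum used, demote→Q2. Q0=[] Q1=[P3,P4] Q2=[P1]
t=40-45: P3@Q1 runs 5, rem=2, quantum used, demote→Q2. Q0=[] Q1=[P4] Q2=[P1,P3]
t=45-50: P4@Q1 runs 5, rem=3, quantum used, demote→Q2. Q0=[] Q1=[] Q2=[P1,P3,P4]
t=50-54: P1@Q2 runs 4, rem=0, completes. Q0=[] Q1=[] Q2=[P3,P4]
t=54-56: P3@Q2 runs 2, rem=0, completes. Q0=[] Q1=[] Q2=[P4]
t=56-59: P4@Q2 runs 3, rem=0, completes. Q0=[] Q1=[] Q2=[]

Answer: P5,P2,P1,P3,P4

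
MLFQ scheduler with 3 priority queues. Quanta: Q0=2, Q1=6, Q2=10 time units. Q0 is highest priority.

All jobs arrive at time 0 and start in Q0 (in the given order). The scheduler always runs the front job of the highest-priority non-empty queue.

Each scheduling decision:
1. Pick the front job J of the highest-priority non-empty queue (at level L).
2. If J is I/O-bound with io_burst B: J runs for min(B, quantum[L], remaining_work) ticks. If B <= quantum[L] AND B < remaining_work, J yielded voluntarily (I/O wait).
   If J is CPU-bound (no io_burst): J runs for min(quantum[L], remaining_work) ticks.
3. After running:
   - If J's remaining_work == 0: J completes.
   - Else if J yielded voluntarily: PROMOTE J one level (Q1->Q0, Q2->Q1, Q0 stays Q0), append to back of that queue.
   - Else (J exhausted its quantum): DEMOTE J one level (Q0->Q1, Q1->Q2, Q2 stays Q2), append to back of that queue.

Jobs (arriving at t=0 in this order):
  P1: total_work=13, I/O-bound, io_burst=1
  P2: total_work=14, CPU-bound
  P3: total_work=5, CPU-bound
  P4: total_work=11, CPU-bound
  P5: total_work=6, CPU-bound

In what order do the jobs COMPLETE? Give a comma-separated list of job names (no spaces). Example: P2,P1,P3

Answer: P1,P3,P5,P2,P4

Derivation:
t=0-1: P1@Q0 runs 1, rem=12, I/O yield, promote→Q0. Q0=[P2,P3,P4,P5,P1] Q1=[] Q2=[]
t=1-3: P2@Q0 runs 2, rem=12, quantum used, demote→Q1. Q0=[P3,P4,P5,P1] Q1=[P2] Q2=[]
t=3-5: P3@Q0 runs 2, rem=3, quantum used, demote→Q1. Q0=[P4,P5,P1] Q1=[P2,P3] Q2=[]
t=5-7: P4@Q0 runs 2, rem=9, quantum used, demote→Q1. Q0=[P5,P1] Q1=[P2,P3,P4] Q2=[]
t=7-9: P5@Q0 runs 2, rem=4, quantum used, demote→Q1. Q0=[P1] Q1=[P2,P3,P4,P5] Q2=[]
t=9-10: P1@Q0 runs 1, rem=11, I/O yield, promote→Q0. Q0=[P1] Q1=[P2,P3,P4,P5] Q2=[]
t=10-11: P1@Q0 runs 1, rem=10, I/O yield, promote→Q0. Q0=[P1] Q1=[P2,P3,P4,P5] Q2=[]
t=11-12: P1@Q0 runs 1, rem=9, I/O yield, promote→Q0. Q0=[P1] Q1=[P2,P3,P4,P5] Q2=[]
t=12-13: P1@Q0 runs 1, rem=8, I/O yield, promote→Q0. Q0=[P1] Q1=[P2,P3,P4,P5] Q2=[]
t=13-14: P1@Q0 runs 1, rem=7, I/O yield, promote→Q0. Q0=[P1] Q1=[P2,P3,P4,P5] Q2=[]
t=14-15: P1@Q0 runs 1, rem=6, I/O yield, promote→Q0. Q0=[P1] Q1=[P2,P3,P4,P5] Q2=[]
t=15-16: P1@Q0 runs 1, rem=5, I/O yield, promote→Q0. Q0=[P1] Q1=[P2,P3,P4,P5] Q2=[]
t=16-17: P1@Q0 runs 1, rem=4, I/O yield, promote→Q0. Q0=[P1] Q1=[P2,P3,P4,P5] Q2=[]
t=17-18: P1@Q0 runs 1, rem=3, I/O yield, promote→Q0. Q0=[P1] Q1=[P2,P3,P4,P5] Q2=[]
t=18-19: P1@Q0 runs 1, rem=2, I/O yield, promote→Q0. Q0=[P1] Q1=[P2,P3,P4,P5] Q2=[]
t=19-20: P1@Q0 runs 1, rem=1, I/O yield, promote→Q0. Q0=[P1] Q1=[P2,P3,P4,P5] Q2=[]
t=20-21: P1@Q0 runs 1, rem=0, completes. Q0=[] Q1=[P2,P3,P4,P5] Q2=[]
t=21-27: P2@Q1 runs 6, rem=6, quantum used, demote→Q2. Q0=[] Q1=[P3,P4,P5] Q2=[P2]
t=27-30: P3@Q1 runs 3, rem=0, completes. Q0=[] Q1=[P4,P5] Q2=[P2]
t=30-36: P4@Q1 runs 6, rem=3, quantum used, demote→Q2. Q0=[] Q1=[P5] Q2=[P2,P4]
t=36-40: P5@Q1 runs 4, rem=0, completes. Q0=[] Q1=[] Q2=[P2,P4]
t=40-46: P2@Q2 runs 6, rem=0, completes. Q0=[] Q1=[] Q2=[P4]
t=46-49: P4@Q2 runs 3, rem=0, completes. Q0=[] Q1=[] Q2=[]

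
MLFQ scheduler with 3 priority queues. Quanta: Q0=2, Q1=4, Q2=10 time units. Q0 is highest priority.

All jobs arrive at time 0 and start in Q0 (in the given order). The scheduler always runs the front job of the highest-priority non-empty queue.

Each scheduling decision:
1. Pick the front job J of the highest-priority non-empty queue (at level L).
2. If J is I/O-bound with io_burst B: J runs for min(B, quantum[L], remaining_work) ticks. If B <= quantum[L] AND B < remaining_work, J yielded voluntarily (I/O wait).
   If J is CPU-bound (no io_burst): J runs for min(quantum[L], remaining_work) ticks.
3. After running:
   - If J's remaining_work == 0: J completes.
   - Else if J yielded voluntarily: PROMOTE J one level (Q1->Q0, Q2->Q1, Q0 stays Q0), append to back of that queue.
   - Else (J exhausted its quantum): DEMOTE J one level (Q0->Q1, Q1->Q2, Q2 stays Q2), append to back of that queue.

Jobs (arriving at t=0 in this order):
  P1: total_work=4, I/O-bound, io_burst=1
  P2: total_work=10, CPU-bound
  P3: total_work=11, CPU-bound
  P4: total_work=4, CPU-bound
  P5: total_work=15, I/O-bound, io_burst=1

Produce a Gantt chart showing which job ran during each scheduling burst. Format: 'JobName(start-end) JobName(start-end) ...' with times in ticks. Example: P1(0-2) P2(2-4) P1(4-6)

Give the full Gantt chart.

Answer: P1(0-1) P2(1-3) P3(3-5) P4(5-7) P5(7-8) P1(8-9) P5(9-10) P1(10-11) P5(11-12) P1(12-13) P5(13-14) P5(14-15) P5(15-16) P5(16-17) P5(17-18) P5(18-19) P5(19-20) P5(20-21) P5(21-22) P5(22-23) P5(23-24) P5(24-25) P2(25-29) P3(29-33) P4(33-35) P2(35-39) P3(39-44)

Derivation:
t=0-1: P1@Q0 runs 1, rem=3, I/O yield, promote→Q0. Q0=[P2,P3,P4,P5,P1] Q1=[] Q2=[]
t=1-3: P2@Q0 runs 2, rem=8, quantum used, demote→Q1. Q0=[P3,P4,P5,P1] Q1=[P2] Q2=[]
t=3-5: P3@Q0 runs 2, rem=9, quantum used, demote→Q1. Q0=[P4,P5,P1] Q1=[P2,P3] Q2=[]
t=5-7: P4@Q0 runs 2, rem=2, quantum used, demote→Q1. Q0=[P5,P1] Q1=[P2,P3,P4] Q2=[]
t=7-8: P5@Q0 runs 1, rem=14, I/O yield, promote→Q0. Q0=[P1,P5] Q1=[P2,P3,P4] Q2=[]
t=8-9: P1@Q0 runs 1, rem=2, I/O yield, promote→Q0. Q0=[P5,P1] Q1=[P2,P3,P4] Q2=[]
t=9-10: P5@Q0 runs 1, rem=13, I/O yield, promote→Q0. Q0=[P1,P5] Q1=[P2,P3,P4] Q2=[]
t=10-11: P1@Q0 runs 1, rem=1, I/O yield, promote→Q0. Q0=[P5,P1] Q1=[P2,P3,P4] Q2=[]
t=11-12: P5@Q0 runs 1, rem=12, I/O yield, promote→Q0. Q0=[P1,P5] Q1=[P2,P3,P4] Q2=[]
t=12-13: P1@Q0 runs 1, rem=0, completes. Q0=[P5] Q1=[P2,P3,P4] Q2=[]
t=13-14: P5@Q0 runs 1, rem=11, I/O yield, promote→Q0. Q0=[P5] Q1=[P2,P3,P4] Q2=[]
t=14-15: P5@Q0 runs 1, rem=10, I/O yield, promote→Q0. Q0=[P5] Q1=[P2,P3,P4] Q2=[]
t=15-16: P5@Q0 runs 1, rem=9, I/O yield, promote→Q0. Q0=[P5] Q1=[P2,P3,P4] Q2=[]
t=16-17: P5@Q0 runs 1, rem=8, I/O yield, promote→Q0. Q0=[P5] Q1=[P2,P3,P4] Q2=[]
t=17-18: P5@Q0 runs 1, rem=7, I/O yield, promote→Q0. Q0=[P5] Q1=[P2,P3,P4] Q2=[]
t=18-19: P5@Q0 runs 1, rem=6, I/O yield, promote→Q0. Q0=[P5] Q1=[P2,P3,P4] Q2=[]
t=19-20: P5@Q0 runs 1, rem=5, I/O yield, promote→Q0. Q0=[P5] Q1=[P2,P3,P4] Q2=[]
t=20-21: P5@Q0 runs 1, rem=4, I/O yield, promote→Q0. Q0=[P5] Q1=[P2,P3,P4] Q2=[]
t=21-22: P5@Q0 runs 1, rem=3, I/O yield, promote→Q0. Q0=[P5] Q1=[P2,P3,P4] Q2=[]
t=22-23: P5@Q0 runs 1, rem=2, I/O yield, promote→Q0. Q0=[P5] Q1=[P2,P3,P4] Q2=[]
t=23-24: P5@Q0 runs 1, rem=1, I/O yield, promote→Q0. Q0=[P5] Q1=[P2,P3,P4] Q2=[]
t=24-25: P5@Q0 runs 1, rem=0, completes. Q0=[] Q1=[P2,P3,P4] Q2=[]
t=25-29: P2@Q1 runs 4, rem=4, quantum used, demote→Q2. Q0=[] Q1=[P3,P4] Q2=[P2]
t=29-33: P3@Q1 runs 4, rem=5, quantum used, demote→Q2. Q0=[] Q1=[P4] Q2=[P2,P3]
t=33-35: P4@Q1 runs 2, rem=0, completes. Q0=[] Q1=[] Q2=[P2,P3]
t=35-39: P2@Q2 runs 4, rem=0, completes. Q0=[] Q1=[] Q2=[P3]
t=39-44: P3@Q2 runs 5, rem=0, completes. Q0=[] Q1=[] Q2=[]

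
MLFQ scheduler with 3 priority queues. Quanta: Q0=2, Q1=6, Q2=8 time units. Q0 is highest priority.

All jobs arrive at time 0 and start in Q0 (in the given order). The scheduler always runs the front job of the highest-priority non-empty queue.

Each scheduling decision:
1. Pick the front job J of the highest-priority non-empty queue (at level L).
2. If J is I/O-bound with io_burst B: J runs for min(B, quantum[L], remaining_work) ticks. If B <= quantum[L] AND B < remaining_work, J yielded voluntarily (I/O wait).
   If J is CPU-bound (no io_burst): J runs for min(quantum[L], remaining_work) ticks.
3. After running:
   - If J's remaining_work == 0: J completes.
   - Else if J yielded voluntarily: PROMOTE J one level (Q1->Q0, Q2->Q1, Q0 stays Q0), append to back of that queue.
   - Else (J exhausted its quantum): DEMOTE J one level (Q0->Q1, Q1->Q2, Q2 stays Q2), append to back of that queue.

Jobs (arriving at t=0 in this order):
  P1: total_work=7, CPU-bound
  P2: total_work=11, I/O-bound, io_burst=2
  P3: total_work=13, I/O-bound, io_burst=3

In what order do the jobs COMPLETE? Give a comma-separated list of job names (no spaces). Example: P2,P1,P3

t=0-2: P1@Q0 runs 2, rem=5, quantum used, demote→Q1. Q0=[P2,P3] Q1=[P1] Q2=[]
t=2-4: P2@Q0 runs 2, rem=9, I/O yield, promote→Q0. Q0=[P3,P2] Q1=[P1] Q2=[]
t=4-6: P3@Q0 runs 2, rem=11, quantum used, demote→Q1. Q0=[P2] Q1=[P1,P3] Q2=[]
t=6-8: P2@Q0 runs 2, rem=7, I/O yield, promote→Q0. Q0=[P2] Q1=[P1,P3] Q2=[]
t=8-10: P2@Q0 runs 2, rem=5, I/O yield, promote→Q0. Q0=[P2] Q1=[P1,P3] Q2=[]
t=10-12: P2@Q0 runs 2, rem=3, I/O yield, promote→Q0. Q0=[P2] Q1=[P1,P3] Q2=[]
t=12-14: P2@Q0 runs 2, rem=1, I/O yield, promote→Q0. Q0=[P2] Q1=[P1,P3] Q2=[]
t=14-15: P2@Q0 runs 1, rem=0, completes. Q0=[] Q1=[P1,P3] Q2=[]
t=15-20: P1@Q1 runs 5, rem=0, completes. Q0=[] Q1=[P3] Q2=[]
t=20-23: P3@Q1 runs 3, rem=8, I/O yield, promote→Q0. Q0=[P3] Q1=[] Q2=[]
t=23-25: P3@Q0 runs 2, rem=6, quantum used, demote→Q1. Q0=[] Q1=[P3] Q2=[]
t=25-28: P3@Q1 runs 3, rem=3, I/O yield, promote→Q0. Q0=[P3] Q1=[] Q2=[]
t=28-30: P3@Q0 runs 2, rem=1, quantum used, demote→Q1. Q0=[] Q1=[P3] Q2=[]
t=30-31: P3@Q1 runs 1, rem=0, completes. Q0=[] Q1=[] Q2=[]

Answer: P2,P1,P3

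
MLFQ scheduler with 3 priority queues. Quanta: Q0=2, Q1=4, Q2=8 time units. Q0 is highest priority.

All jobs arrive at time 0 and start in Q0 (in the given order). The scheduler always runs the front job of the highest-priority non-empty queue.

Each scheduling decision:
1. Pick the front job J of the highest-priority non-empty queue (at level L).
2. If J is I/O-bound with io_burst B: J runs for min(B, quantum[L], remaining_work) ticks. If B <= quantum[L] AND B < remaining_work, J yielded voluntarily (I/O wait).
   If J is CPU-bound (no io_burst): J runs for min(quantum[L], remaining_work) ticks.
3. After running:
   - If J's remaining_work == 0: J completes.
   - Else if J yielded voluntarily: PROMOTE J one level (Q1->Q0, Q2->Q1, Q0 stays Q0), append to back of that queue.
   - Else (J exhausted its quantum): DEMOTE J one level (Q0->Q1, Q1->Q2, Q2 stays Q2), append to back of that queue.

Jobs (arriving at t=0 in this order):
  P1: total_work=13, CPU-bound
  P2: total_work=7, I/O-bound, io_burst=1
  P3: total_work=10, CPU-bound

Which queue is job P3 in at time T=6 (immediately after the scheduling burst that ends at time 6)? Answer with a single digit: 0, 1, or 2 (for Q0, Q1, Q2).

t=0-2: P1@Q0 runs 2, rem=11, quantum used, demote→Q1. Q0=[P2,P3] Q1=[P1] Q2=[]
t=2-3: P2@Q0 runs 1, rem=6, I/O yield, promote→Q0. Q0=[P3,P2] Q1=[P1] Q2=[]
t=3-5: P3@Q0 runs 2, rem=8, quantum used, demote→Q1. Q0=[P2] Q1=[P1,P3] Q2=[]
t=5-6: P2@Q0 runs 1, rem=5, I/O yield, promote→Q0. Q0=[P2] Q1=[P1,P3] Q2=[]
t=6-7: P2@Q0 runs 1, rem=4, I/O yield, promote→Q0. Q0=[P2] Q1=[P1,P3] Q2=[]
t=7-8: P2@Q0 runs 1, rem=3, I/O yield, promote→Q0. Q0=[P2] Q1=[P1,P3] Q2=[]
t=8-9: P2@Q0 runs 1, rem=2, I/O yield, promote→Q0. Q0=[P2] Q1=[P1,P3] Q2=[]
t=9-10: P2@Q0 runs 1, rem=1, I/O yield, promote→Q0. Q0=[P2] Q1=[P1,P3] Q2=[]
t=10-11: P2@Q0 runs 1, rem=0, completes. Q0=[] Q1=[P1,P3] Q2=[]
t=11-15: P1@Q1 runs 4, rem=7, quantum used, demote→Q2. Q0=[] Q1=[P3] Q2=[P1]
t=15-19: P3@Q1 runs 4, rem=4, quantum used, demote→Q2. Q0=[] Q1=[] Q2=[P1,P3]
t=19-26: P1@Q2 runs 7, rem=0, completes. Q0=[] Q1=[] Q2=[P3]
t=26-30: P3@Q2 runs 4, rem=0, completes. Q0=[] Q1=[] Q2=[]

Answer: 1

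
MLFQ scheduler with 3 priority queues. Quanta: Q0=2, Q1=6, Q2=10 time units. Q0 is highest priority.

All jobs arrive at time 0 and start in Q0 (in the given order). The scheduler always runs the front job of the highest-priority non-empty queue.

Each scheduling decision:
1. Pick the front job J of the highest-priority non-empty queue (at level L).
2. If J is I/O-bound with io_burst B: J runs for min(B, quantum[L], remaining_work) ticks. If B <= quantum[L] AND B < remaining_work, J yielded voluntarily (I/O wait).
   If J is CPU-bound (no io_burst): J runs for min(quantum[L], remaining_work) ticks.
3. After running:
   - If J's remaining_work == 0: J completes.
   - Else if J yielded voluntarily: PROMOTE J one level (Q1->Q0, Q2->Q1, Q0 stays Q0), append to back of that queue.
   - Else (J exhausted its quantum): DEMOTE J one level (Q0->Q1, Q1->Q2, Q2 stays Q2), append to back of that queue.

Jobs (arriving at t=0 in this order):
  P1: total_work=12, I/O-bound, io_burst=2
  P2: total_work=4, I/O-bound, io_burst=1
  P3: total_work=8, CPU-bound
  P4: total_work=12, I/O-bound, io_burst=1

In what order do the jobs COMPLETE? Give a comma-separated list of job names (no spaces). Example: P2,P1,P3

Answer: P2,P1,P4,P3

Derivation:
t=0-2: P1@Q0 runs 2, rem=10, I/O yield, promote→Q0. Q0=[P2,P3,P4,P1] Q1=[] Q2=[]
t=2-3: P2@Q0 runs 1, rem=3, I/O yield, promote→Q0. Q0=[P3,P4,P1,P2] Q1=[] Q2=[]
t=3-5: P3@Q0 runs 2, rem=6, quantum used, demote→Q1. Q0=[P4,P1,P2] Q1=[P3] Q2=[]
t=5-6: P4@Q0 runs 1, rem=11, I/O yield, promote→Q0. Q0=[P1,P2,P4] Q1=[P3] Q2=[]
t=6-8: P1@Q0 runs 2, rem=8, I/O yield, promote→Q0. Q0=[P2,P4,P1] Q1=[P3] Q2=[]
t=8-9: P2@Q0 runs 1, rem=2, I/O yield, promote→Q0. Q0=[P4,P1,P2] Q1=[P3] Q2=[]
t=9-10: P4@Q0 runs 1, rem=10, I/O yield, promote→Q0. Q0=[P1,P2,P4] Q1=[P3] Q2=[]
t=10-12: P1@Q0 runs 2, rem=6, I/O yield, promote→Q0. Q0=[P2,P4,P1] Q1=[P3] Q2=[]
t=12-13: P2@Q0 runs 1, rem=1, I/O yield, promote→Q0. Q0=[P4,P1,P2] Q1=[P3] Q2=[]
t=13-14: P4@Q0 runs 1, rem=9, I/O yield, promote→Q0. Q0=[P1,P2,P4] Q1=[P3] Q2=[]
t=14-16: P1@Q0 runs 2, rem=4, I/O yield, promote→Q0. Q0=[P2,P4,P1] Q1=[P3] Q2=[]
t=16-17: P2@Q0 runs 1, rem=0, completes. Q0=[P4,P1] Q1=[P3] Q2=[]
t=17-18: P4@Q0 runs 1, rem=8, I/O yield, promote→Q0. Q0=[P1,P4] Q1=[P3] Q2=[]
t=18-20: P1@Q0 runs 2, rem=2, I/O yield, promote→Q0. Q0=[P4,P1] Q1=[P3] Q2=[]
t=20-21: P4@Q0 runs 1, rem=7, I/O yield, promote→Q0. Q0=[P1,P4] Q1=[P3] Q2=[]
t=21-23: P1@Q0 runs 2, rem=0, completes. Q0=[P4] Q1=[P3] Q2=[]
t=23-24: P4@Q0 runs 1, rem=6, I/O yield, promote→Q0. Q0=[P4] Q1=[P3] Q2=[]
t=24-25: P4@Q0 runs 1, rem=5, I/O yield, promote→Q0. Q0=[P4] Q1=[P3] Q2=[]
t=25-26: P4@Q0 runs 1, rem=4, I/O yield, promote→Q0. Q0=[P4] Q1=[P3] Q2=[]
t=26-27: P4@Q0 runs 1, rem=3, I/O yield, promote→Q0. Q0=[P4] Q1=[P3] Q2=[]
t=27-28: P4@Q0 runs 1, rem=2, I/O yield, promote→Q0. Q0=[P4] Q1=[P3] Q2=[]
t=28-29: P4@Q0 runs 1, rem=1, I/O yield, promote→Q0. Q0=[P4] Q1=[P3] Q2=[]
t=29-30: P4@Q0 runs 1, rem=0, completes. Q0=[] Q1=[P3] Q2=[]
t=30-36: P3@Q1 runs 6, rem=0, completes. Q0=[] Q1=[] Q2=[]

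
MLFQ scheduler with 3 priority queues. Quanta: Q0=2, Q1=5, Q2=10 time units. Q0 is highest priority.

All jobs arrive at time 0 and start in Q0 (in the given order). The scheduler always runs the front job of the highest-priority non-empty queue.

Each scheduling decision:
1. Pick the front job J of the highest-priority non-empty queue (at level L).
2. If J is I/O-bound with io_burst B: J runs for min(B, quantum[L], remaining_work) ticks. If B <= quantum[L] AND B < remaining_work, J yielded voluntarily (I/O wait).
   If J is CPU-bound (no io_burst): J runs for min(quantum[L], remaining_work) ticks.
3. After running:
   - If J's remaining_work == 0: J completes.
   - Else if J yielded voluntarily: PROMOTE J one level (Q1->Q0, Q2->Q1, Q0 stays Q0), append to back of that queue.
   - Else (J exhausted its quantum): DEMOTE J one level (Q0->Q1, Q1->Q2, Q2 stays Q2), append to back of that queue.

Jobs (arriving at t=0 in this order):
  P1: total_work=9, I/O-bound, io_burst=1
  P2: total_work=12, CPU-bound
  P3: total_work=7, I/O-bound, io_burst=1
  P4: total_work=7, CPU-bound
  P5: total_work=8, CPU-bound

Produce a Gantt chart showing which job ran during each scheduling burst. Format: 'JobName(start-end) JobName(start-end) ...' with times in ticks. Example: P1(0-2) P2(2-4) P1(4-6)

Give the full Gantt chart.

Answer: P1(0-1) P2(1-3) P3(3-4) P4(4-6) P5(6-8) P1(8-9) P3(9-10) P1(10-11) P3(11-12) P1(12-13) P3(13-14) P1(14-15) P3(15-16) P1(16-17) P3(17-18) P1(18-19) P3(19-20) P1(20-21) P1(21-22) P2(22-27) P4(27-32) P5(32-37) P2(37-42) P5(42-43)

Derivation:
t=0-1: P1@Q0 runs 1, rem=8, I/O yield, promote→Q0. Q0=[P2,P3,P4,P5,P1] Q1=[] Q2=[]
t=1-3: P2@Q0 runs 2, rem=10, quantum used, demote→Q1. Q0=[P3,P4,P5,P1] Q1=[P2] Q2=[]
t=3-4: P3@Q0 runs 1, rem=6, I/O yield, promote→Q0. Q0=[P4,P5,P1,P3] Q1=[P2] Q2=[]
t=4-6: P4@Q0 runs 2, rem=5, quantum used, demote→Q1. Q0=[P5,P1,P3] Q1=[P2,P4] Q2=[]
t=6-8: P5@Q0 runs 2, rem=6, quantum used, demote→Q1. Q0=[P1,P3] Q1=[P2,P4,P5] Q2=[]
t=8-9: P1@Q0 runs 1, rem=7, I/O yield, promote→Q0. Q0=[P3,P1] Q1=[P2,P4,P5] Q2=[]
t=9-10: P3@Q0 runs 1, rem=5, I/O yield, promote→Q0. Q0=[P1,P3] Q1=[P2,P4,P5] Q2=[]
t=10-11: P1@Q0 runs 1, rem=6, I/O yield, promote→Q0. Q0=[P3,P1] Q1=[P2,P4,P5] Q2=[]
t=11-12: P3@Q0 runs 1, rem=4, I/O yield, promote→Q0. Q0=[P1,P3] Q1=[P2,P4,P5] Q2=[]
t=12-13: P1@Q0 runs 1, rem=5, I/O yield, promote→Q0. Q0=[P3,P1] Q1=[P2,P4,P5] Q2=[]
t=13-14: P3@Q0 runs 1, rem=3, I/O yield, promote→Q0. Q0=[P1,P3] Q1=[P2,P4,P5] Q2=[]
t=14-15: P1@Q0 runs 1, rem=4, I/O yield, promote→Q0. Q0=[P3,P1] Q1=[P2,P4,P5] Q2=[]
t=15-16: P3@Q0 runs 1, rem=2, I/O yield, promote→Q0. Q0=[P1,P3] Q1=[P2,P4,P5] Q2=[]
t=16-17: P1@Q0 runs 1, rem=3, I/O yield, promote→Q0. Q0=[P3,P1] Q1=[P2,P4,P5] Q2=[]
t=17-18: P3@Q0 runs 1, rem=1, I/O yield, promote→Q0. Q0=[P1,P3] Q1=[P2,P4,P5] Q2=[]
t=18-19: P1@Q0 runs 1, rem=2, I/O yield, promote→Q0. Q0=[P3,P1] Q1=[P2,P4,P5] Q2=[]
t=19-20: P3@Q0 runs 1, rem=0, completes. Q0=[P1] Q1=[P2,P4,P5] Q2=[]
t=20-21: P1@Q0 runs 1, rem=1, I/O yield, promote→Q0. Q0=[P1] Q1=[P2,P4,P5] Q2=[]
t=21-22: P1@Q0 runs 1, rem=0, completes. Q0=[] Q1=[P2,P4,P5] Q2=[]
t=22-27: P2@Q1 runs 5, rem=5, quantum used, demote→Q2. Q0=[] Q1=[P4,P5] Q2=[P2]
t=27-32: P4@Q1 runs 5, rem=0, completes. Q0=[] Q1=[P5] Q2=[P2]
t=32-37: P5@Q1 runs 5, rem=1, quantum used, demote→Q2. Q0=[] Q1=[] Q2=[P2,P5]
t=37-42: P2@Q2 runs 5, rem=0, completes. Q0=[] Q1=[] Q2=[P5]
t=42-43: P5@Q2 runs 1, rem=0, completes. Q0=[] Q1=[] Q2=[]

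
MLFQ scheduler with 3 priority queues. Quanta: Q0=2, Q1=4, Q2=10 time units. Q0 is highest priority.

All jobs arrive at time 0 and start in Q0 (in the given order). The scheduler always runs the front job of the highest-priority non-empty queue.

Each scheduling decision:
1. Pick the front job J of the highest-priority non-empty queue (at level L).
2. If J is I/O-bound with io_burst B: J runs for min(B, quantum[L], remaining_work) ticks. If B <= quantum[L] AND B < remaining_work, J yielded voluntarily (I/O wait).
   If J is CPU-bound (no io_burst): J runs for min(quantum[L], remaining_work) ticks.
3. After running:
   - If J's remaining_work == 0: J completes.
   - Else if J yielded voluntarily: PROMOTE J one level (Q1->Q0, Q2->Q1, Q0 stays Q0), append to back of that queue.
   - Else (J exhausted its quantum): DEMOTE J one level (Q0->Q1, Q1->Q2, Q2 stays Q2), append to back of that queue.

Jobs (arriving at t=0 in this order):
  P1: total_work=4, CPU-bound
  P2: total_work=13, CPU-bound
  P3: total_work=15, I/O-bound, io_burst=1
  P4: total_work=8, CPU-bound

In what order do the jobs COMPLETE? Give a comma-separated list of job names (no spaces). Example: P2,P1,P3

Answer: P3,P1,P2,P4

Derivation:
t=0-2: P1@Q0 runs 2, rem=2, quantum used, demote→Q1. Q0=[P2,P3,P4] Q1=[P1] Q2=[]
t=2-4: P2@Q0 runs 2, rem=11, quantum used, demote→Q1. Q0=[P3,P4] Q1=[P1,P2] Q2=[]
t=4-5: P3@Q0 runs 1, rem=14, I/O yield, promote→Q0. Q0=[P4,P3] Q1=[P1,P2] Q2=[]
t=5-7: P4@Q0 runs 2, rem=6, quantum used, demote→Q1. Q0=[P3] Q1=[P1,P2,P4] Q2=[]
t=7-8: P3@Q0 runs 1, rem=13, I/O yield, promote→Q0. Q0=[P3] Q1=[P1,P2,P4] Q2=[]
t=8-9: P3@Q0 runs 1, rem=12, I/O yield, promote→Q0. Q0=[P3] Q1=[P1,P2,P4] Q2=[]
t=9-10: P3@Q0 runs 1, rem=11, I/O yield, promote→Q0. Q0=[P3] Q1=[P1,P2,P4] Q2=[]
t=10-11: P3@Q0 runs 1, rem=10, I/O yield, promote→Q0. Q0=[P3] Q1=[P1,P2,P4] Q2=[]
t=11-12: P3@Q0 runs 1, rem=9, I/O yield, promote→Q0. Q0=[P3] Q1=[P1,P2,P4] Q2=[]
t=12-13: P3@Q0 runs 1, rem=8, I/O yield, promote→Q0. Q0=[P3] Q1=[P1,P2,P4] Q2=[]
t=13-14: P3@Q0 runs 1, rem=7, I/O yield, promote→Q0. Q0=[P3] Q1=[P1,P2,P4] Q2=[]
t=14-15: P3@Q0 runs 1, rem=6, I/O yield, promote→Q0. Q0=[P3] Q1=[P1,P2,P4] Q2=[]
t=15-16: P3@Q0 runs 1, rem=5, I/O yield, promote→Q0. Q0=[P3] Q1=[P1,P2,P4] Q2=[]
t=16-17: P3@Q0 runs 1, rem=4, I/O yield, promote→Q0. Q0=[P3] Q1=[P1,P2,P4] Q2=[]
t=17-18: P3@Q0 runs 1, rem=3, I/O yield, promote→Q0. Q0=[P3] Q1=[P1,P2,P4] Q2=[]
t=18-19: P3@Q0 runs 1, rem=2, I/O yield, promote→Q0. Q0=[P3] Q1=[P1,P2,P4] Q2=[]
t=19-20: P3@Q0 runs 1, rem=1, I/O yield, promote→Q0. Q0=[P3] Q1=[P1,P2,P4] Q2=[]
t=20-21: P3@Q0 runs 1, rem=0, completes. Q0=[] Q1=[P1,P2,P4] Q2=[]
t=21-23: P1@Q1 runs 2, rem=0, completes. Q0=[] Q1=[P2,P4] Q2=[]
t=23-27: P2@Q1 runs 4, rem=7, quantum used, demote→Q2. Q0=[] Q1=[P4] Q2=[P2]
t=27-31: P4@Q1 runs 4, rem=2, quantum used, demote→Q2. Q0=[] Q1=[] Q2=[P2,P4]
t=31-38: P2@Q2 runs 7, rem=0, completes. Q0=[] Q1=[] Q2=[P4]
t=38-40: P4@Q2 runs 2, rem=0, completes. Q0=[] Q1=[] Q2=[]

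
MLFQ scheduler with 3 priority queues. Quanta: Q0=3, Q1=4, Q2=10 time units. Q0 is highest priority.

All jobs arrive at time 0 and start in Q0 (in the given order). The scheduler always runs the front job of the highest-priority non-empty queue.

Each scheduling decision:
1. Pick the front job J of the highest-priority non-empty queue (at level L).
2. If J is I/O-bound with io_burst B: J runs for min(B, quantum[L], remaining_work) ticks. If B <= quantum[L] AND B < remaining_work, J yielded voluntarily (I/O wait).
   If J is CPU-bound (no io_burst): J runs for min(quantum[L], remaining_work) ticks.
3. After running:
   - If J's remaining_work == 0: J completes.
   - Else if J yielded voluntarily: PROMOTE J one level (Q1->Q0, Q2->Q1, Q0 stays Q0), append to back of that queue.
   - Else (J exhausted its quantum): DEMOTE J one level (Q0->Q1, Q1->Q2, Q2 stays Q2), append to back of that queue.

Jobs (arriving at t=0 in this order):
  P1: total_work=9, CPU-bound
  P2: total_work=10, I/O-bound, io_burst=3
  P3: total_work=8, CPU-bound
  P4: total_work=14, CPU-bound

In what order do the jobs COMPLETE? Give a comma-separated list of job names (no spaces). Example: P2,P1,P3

Answer: P2,P1,P3,P4

Derivation:
t=0-3: P1@Q0 runs 3, rem=6, quantum used, demote→Q1. Q0=[P2,P3,P4] Q1=[P1] Q2=[]
t=3-6: P2@Q0 runs 3, rem=7, I/O yield, promote→Q0. Q0=[P3,P4,P2] Q1=[P1] Q2=[]
t=6-9: P3@Q0 runs 3, rem=5, quantum used, demote→Q1. Q0=[P4,P2] Q1=[P1,P3] Q2=[]
t=9-12: P4@Q0 runs 3, rem=11, quantum used, demote→Q1. Q0=[P2] Q1=[P1,P3,P4] Q2=[]
t=12-15: P2@Q0 runs 3, rem=4, I/O yield, promote→Q0. Q0=[P2] Q1=[P1,P3,P4] Q2=[]
t=15-18: P2@Q0 runs 3, rem=1, I/O yield, promote→Q0. Q0=[P2] Q1=[P1,P3,P4] Q2=[]
t=18-19: P2@Q0 runs 1, rem=0, completes. Q0=[] Q1=[P1,P3,P4] Q2=[]
t=19-23: P1@Q1 runs 4, rem=2, quantum used, demote→Q2. Q0=[] Q1=[P3,P4] Q2=[P1]
t=23-27: P3@Q1 runs 4, rem=1, quantum used, demote→Q2. Q0=[] Q1=[P4] Q2=[P1,P3]
t=27-31: P4@Q1 runs 4, rem=7, quantum used, demote→Q2. Q0=[] Q1=[] Q2=[P1,P3,P4]
t=31-33: P1@Q2 runs 2, rem=0, completes. Q0=[] Q1=[] Q2=[P3,P4]
t=33-34: P3@Q2 runs 1, rem=0, completes. Q0=[] Q1=[] Q2=[P4]
t=34-41: P4@Q2 runs 7, rem=0, completes. Q0=[] Q1=[] Q2=[]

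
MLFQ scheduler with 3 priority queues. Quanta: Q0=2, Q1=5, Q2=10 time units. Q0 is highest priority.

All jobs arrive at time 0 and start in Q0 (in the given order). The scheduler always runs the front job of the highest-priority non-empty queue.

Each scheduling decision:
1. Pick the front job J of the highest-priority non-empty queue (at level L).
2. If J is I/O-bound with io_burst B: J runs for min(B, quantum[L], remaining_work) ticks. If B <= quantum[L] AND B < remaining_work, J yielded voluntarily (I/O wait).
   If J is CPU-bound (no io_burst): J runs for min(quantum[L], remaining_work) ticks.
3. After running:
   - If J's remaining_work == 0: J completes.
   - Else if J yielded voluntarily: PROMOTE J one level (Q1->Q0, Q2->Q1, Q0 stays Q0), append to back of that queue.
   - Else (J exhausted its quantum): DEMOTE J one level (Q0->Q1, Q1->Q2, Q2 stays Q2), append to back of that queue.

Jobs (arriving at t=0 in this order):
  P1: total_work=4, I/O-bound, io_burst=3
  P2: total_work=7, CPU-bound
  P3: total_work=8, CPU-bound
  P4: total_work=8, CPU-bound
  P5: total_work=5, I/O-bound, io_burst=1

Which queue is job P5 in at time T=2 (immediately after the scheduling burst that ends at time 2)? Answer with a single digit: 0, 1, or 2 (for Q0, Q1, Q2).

t=0-2: P1@Q0 runs 2, rem=2, quantum used, demote→Q1. Q0=[P2,P3,P4,P5] Q1=[P1] Q2=[]
t=2-4: P2@Q0 runs 2, rem=5, quantum used, demote→Q1. Q0=[P3,P4,P5] Q1=[P1,P2] Q2=[]
t=4-6: P3@Q0 runs 2, rem=6, quantum used, demote→Q1. Q0=[P4,P5] Q1=[P1,P2,P3] Q2=[]
t=6-8: P4@Q0 runs 2, rem=6, quantum used, demote→Q1. Q0=[P5] Q1=[P1,P2,P3,P4] Q2=[]
t=8-9: P5@Q0 runs 1, rem=4, I/O yield, promote→Q0. Q0=[P5] Q1=[P1,P2,P3,P4] Q2=[]
t=9-10: P5@Q0 runs 1, rem=3, I/O yield, promote→Q0. Q0=[P5] Q1=[P1,P2,P3,P4] Q2=[]
t=10-11: P5@Q0 runs 1, rem=2, I/O yield, promote→Q0. Q0=[P5] Q1=[P1,P2,P3,P4] Q2=[]
t=11-12: P5@Q0 runs 1, rem=1, I/O yield, promote→Q0. Q0=[P5] Q1=[P1,P2,P3,P4] Q2=[]
t=12-13: P5@Q0 runs 1, rem=0, completes. Q0=[] Q1=[P1,P2,P3,P4] Q2=[]
t=13-15: P1@Q1 runs 2, rem=0, completes. Q0=[] Q1=[P2,P3,P4] Q2=[]
t=15-20: P2@Q1 runs 5, rem=0, completes. Q0=[] Q1=[P3,P4] Q2=[]
t=20-25: P3@Q1 runs 5, rem=1, quantum used, demote→Q2. Q0=[] Q1=[P4] Q2=[P3]
t=25-30: P4@Q1 runs 5, rem=1, quantum used, demote→Q2. Q0=[] Q1=[] Q2=[P3,P4]
t=30-31: P3@Q2 runs 1, rem=0, completes. Q0=[] Q1=[] Q2=[P4]
t=31-32: P4@Q2 runs 1, rem=0, completes. Q0=[] Q1=[] Q2=[]

Answer: 0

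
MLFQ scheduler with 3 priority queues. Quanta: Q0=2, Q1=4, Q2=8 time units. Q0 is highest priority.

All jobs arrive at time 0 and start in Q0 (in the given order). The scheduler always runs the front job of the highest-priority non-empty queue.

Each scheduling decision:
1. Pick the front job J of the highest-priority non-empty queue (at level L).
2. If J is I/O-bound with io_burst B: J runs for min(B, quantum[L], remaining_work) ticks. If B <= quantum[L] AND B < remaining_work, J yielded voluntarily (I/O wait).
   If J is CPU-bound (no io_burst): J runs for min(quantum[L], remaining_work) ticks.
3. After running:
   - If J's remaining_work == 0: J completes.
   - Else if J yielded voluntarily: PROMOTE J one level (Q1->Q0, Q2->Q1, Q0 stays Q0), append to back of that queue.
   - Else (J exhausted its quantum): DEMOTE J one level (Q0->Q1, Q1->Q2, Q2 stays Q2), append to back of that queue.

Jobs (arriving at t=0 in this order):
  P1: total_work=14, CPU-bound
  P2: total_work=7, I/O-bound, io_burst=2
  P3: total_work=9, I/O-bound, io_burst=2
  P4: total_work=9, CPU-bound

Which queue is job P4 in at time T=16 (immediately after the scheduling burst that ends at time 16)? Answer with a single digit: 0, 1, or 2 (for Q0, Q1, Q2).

Answer: 1

Derivation:
t=0-2: P1@Q0 runs 2, rem=12, quantum used, demote→Q1. Q0=[P2,P3,P4] Q1=[P1] Q2=[]
t=2-4: P2@Q0 runs 2, rem=5, I/O yield, promote→Q0. Q0=[P3,P4,P2] Q1=[P1] Q2=[]
t=4-6: P3@Q0 runs 2, rem=7, I/O yield, promote→Q0. Q0=[P4,P2,P3] Q1=[P1] Q2=[]
t=6-8: P4@Q0 runs 2, rem=7, quantum used, demote→Q1. Q0=[P2,P3] Q1=[P1,P4] Q2=[]
t=8-10: P2@Q0 runs 2, rem=3, I/O yield, promote→Q0. Q0=[P3,P2] Q1=[P1,P4] Q2=[]
t=10-12: P3@Q0 runs 2, rem=5, I/O yield, promote→Q0. Q0=[P2,P3] Q1=[P1,P4] Q2=[]
t=12-14: P2@Q0 runs 2, rem=1, I/O yield, promote→Q0. Q0=[P3,P2] Q1=[P1,P4] Q2=[]
t=14-16: P3@Q0 runs 2, rem=3, I/O yield, promote→Q0. Q0=[P2,P3] Q1=[P1,P4] Q2=[]
t=16-17: P2@Q0 runs 1, rem=0, completes. Q0=[P3] Q1=[P1,P4] Q2=[]
t=17-19: P3@Q0 runs 2, rem=1, I/O yield, promote→Q0. Q0=[P3] Q1=[P1,P4] Q2=[]
t=19-20: P3@Q0 runs 1, rem=0, completes. Q0=[] Q1=[P1,P4] Q2=[]
t=20-24: P1@Q1 runs 4, rem=8, quantum used, demote→Q2. Q0=[] Q1=[P4] Q2=[P1]
t=24-28: P4@Q1 runs 4, rem=3, quantum used, demote→Q2. Q0=[] Q1=[] Q2=[P1,P4]
t=28-36: P1@Q2 runs 8, rem=0, completes. Q0=[] Q1=[] Q2=[P4]
t=36-39: P4@Q2 runs 3, rem=0, completes. Q0=[] Q1=[] Q2=[]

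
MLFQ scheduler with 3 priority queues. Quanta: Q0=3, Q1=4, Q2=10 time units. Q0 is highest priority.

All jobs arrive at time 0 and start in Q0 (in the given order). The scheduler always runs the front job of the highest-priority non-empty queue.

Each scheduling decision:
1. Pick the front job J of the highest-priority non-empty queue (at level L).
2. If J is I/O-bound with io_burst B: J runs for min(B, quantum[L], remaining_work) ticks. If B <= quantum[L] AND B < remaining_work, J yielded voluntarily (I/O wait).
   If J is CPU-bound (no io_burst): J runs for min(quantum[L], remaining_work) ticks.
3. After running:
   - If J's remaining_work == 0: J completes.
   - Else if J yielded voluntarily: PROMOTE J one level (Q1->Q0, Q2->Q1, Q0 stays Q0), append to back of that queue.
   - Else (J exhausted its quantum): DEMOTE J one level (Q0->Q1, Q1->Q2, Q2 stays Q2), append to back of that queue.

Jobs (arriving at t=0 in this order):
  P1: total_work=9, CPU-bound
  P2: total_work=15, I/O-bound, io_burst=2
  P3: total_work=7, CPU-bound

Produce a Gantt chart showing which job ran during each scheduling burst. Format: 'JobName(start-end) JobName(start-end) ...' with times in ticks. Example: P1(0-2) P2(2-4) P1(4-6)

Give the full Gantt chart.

Answer: P1(0-3) P2(3-5) P3(5-8) P2(8-10) P2(10-12) P2(12-14) P2(14-16) P2(16-18) P2(18-20) P2(20-21) P1(21-25) P3(25-29) P1(29-31)

Derivation:
t=0-3: P1@Q0 runs 3, rem=6, quantum used, demote→Q1. Q0=[P2,P3] Q1=[P1] Q2=[]
t=3-5: P2@Q0 runs 2, rem=13, I/O yield, promote→Q0. Q0=[P3,P2] Q1=[P1] Q2=[]
t=5-8: P3@Q0 runs 3, rem=4, quantum used, demote→Q1. Q0=[P2] Q1=[P1,P3] Q2=[]
t=8-10: P2@Q0 runs 2, rem=11, I/O yield, promote→Q0. Q0=[P2] Q1=[P1,P3] Q2=[]
t=10-12: P2@Q0 runs 2, rem=9, I/O yield, promote→Q0. Q0=[P2] Q1=[P1,P3] Q2=[]
t=12-14: P2@Q0 runs 2, rem=7, I/O yield, promote→Q0. Q0=[P2] Q1=[P1,P3] Q2=[]
t=14-16: P2@Q0 runs 2, rem=5, I/O yield, promote→Q0. Q0=[P2] Q1=[P1,P3] Q2=[]
t=16-18: P2@Q0 runs 2, rem=3, I/O yield, promote→Q0. Q0=[P2] Q1=[P1,P3] Q2=[]
t=18-20: P2@Q0 runs 2, rem=1, I/O yield, promote→Q0. Q0=[P2] Q1=[P1,P3] Q2=[]
t=20-21: P2@Q0 runs 1, rem=0, completes. Q0=[] Q1=[P1,P3] Q2=[]
t=21-25: P1@Q1 runs 4, rem=2, quantum used, demote→Q2. Q0=[] Q1=[P3] Q2=[P1]
t=25-29: P3@Q1 runs 4, rem=0, completes. Q0=[] Q1=[] Q2=[P1]
t=29-31: P1@Q2 runs 2, rem=0, completes. Q0=[] Q1=[] Q2=[]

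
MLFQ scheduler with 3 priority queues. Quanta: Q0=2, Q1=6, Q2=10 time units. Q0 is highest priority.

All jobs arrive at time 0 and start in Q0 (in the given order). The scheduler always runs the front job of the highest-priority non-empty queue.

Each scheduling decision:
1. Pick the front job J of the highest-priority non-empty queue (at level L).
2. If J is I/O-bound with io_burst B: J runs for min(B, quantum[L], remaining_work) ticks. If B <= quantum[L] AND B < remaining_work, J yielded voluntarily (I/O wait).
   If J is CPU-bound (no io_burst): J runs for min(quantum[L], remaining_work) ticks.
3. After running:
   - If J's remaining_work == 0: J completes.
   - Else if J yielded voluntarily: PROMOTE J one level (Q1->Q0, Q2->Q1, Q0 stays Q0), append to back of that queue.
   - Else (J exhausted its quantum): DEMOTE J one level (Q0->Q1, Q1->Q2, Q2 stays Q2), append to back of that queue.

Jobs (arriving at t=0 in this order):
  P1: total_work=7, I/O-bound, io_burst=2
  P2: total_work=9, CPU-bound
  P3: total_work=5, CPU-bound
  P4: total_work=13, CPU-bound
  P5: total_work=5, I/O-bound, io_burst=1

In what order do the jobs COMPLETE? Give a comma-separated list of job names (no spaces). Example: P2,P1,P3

Answer: P1,P5,P3,P2,P4

Derivation:
t=0-2: P1@Q0 runs 2, rem=5, I/O yield, promote→Q0. Q0=[P2,P3,P4,P5,P1] Q1=[] Q2=[]
t=2-4: P2@Q0 runs 2, rem=7, quantum used, demote→Q1. Q0=[P3,P4,P5,P1] Q1=[P2] Q2=[]
t=4-6: P3@Q0 runs 2, rem=3, quantum used, demote→Q1. Q0=[P4,P5,P1] Q1=[P2,P3] Q2=[]
t=6-8: P4@Q0 runs 2, rem=11, quantum used, demote→Q1. Q0=[P5,P1] Q1=[P2,P3,P4] Q2=[]
t=8-9: P5@Q0 runs 1, rem=4, I/O yield, promote→Q0. Q0=[P1,P5] Q1=[P2,P3,P4] Q2=[]
t=9-11: P1@Q0 runs 2, rem=3, I/O yield, promote→Q0. Q0=[P5,P1] Q1=[P2,P3,P4] Q2=[]
t=11-12: P5@Q0 runs 1, rem=3, I/O yield, promote→Q0. Q0=[P1,P5] Q1=[P2,P3,P4] Q2=[]
t=12-14: P1@Q0 runs 2, rem=1, I/O yield, promote→Q0. Q0=[P5,P1] Q1=[P2,P3,P4] Q2=[]
t=14-15: P5@Q0 runs 1, rem=2, I/O yield, promote→Q0. Q0=[P1,P5] Q1=[P2,P3,P4] Q2=[]
t=15-16: P1@Q0 runs 1, rem=0, completes. Q0=[P5] Q1=[P2,P3,P4] Q2=[]
t=16-17: P5@Q0 runs 1, rem=1, I/O yield, promote→Q0. Q0=[P5] Q1=[P2,P3,P4] Q2=[]
t=17-18: P5@Q0 runs 1, rem=0, completes. Q0=[] Q1=[P2,P3,P4] Q2=[]
t=18-24: P2@Q1 runs 6, rem=1, quantum used, demote→Q2. Q0=[] Q1=[P3,P4] Q2=[P2]
t=24-27: P3@Q1 runs 3, rem=0, completes. Q0=[] Q1=[P4] Q2=[P2]
t=27-33: P4@Q1 runs 6, rem=5, quantum used, demote→Q2. Q0=[] Q1=[] Q2=[P2,P4]
t=33-34: P2@Q2 runs 1, rem=0, completes. Q0=[] Q1=[] Q2=[P4]
t=34-39: P4@Q2 runs 5, rem=0, completes. Q0=[] Q1=[] Q2=[]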